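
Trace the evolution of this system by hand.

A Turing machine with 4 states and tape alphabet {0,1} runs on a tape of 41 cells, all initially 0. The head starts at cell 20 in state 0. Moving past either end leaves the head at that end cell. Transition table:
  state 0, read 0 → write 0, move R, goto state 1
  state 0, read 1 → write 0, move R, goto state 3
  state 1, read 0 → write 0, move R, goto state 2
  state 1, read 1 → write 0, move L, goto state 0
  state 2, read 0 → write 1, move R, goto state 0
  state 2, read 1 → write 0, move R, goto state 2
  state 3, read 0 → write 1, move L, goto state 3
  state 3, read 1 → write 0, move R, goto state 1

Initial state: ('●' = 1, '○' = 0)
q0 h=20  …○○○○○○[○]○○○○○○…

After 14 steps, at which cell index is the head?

34

gen 0: q0 h=20  …○○○○○○[○]○○○○○○…
gen 1: q1 h=21  …○○○○○○[○]○○○○○○…
gen 2: q2 h=22  …○○○○○○[○]○○○○○○…
gen 3: q0 h=23  …○○○○○●[○]○○○○○○…
gen 4: q1 h=24  …○○○○●○[○]○○○○○○…
gen 5: q2 h=25  …○○○●○○[○]○○○○○○…
gen 6: q0 h=26  …○○●○○●[○]○○○○○○…
gen 7: q1 h=27  …○●○○●○[○]○○○○○○…
gen 8: q2 h=28  …●○○●○○[○]○○○○○○…
gen 9: q0 h=29  …○○●○○●[○]○○○○○○…
gen 10: q1 h=30  …○●○○●○[○]○○○○○○…
gen 11: q2 h=31  …●○○●○○[○]○○○○○○…
gen 12: q0 h=32  …○○●○○●[○]○○○○○○…
gen 13: q1 h=33  …○●○○●○[○]○○○○○○…
gen 14: q2 h=34  …●○○●○○[○]○○○○○○|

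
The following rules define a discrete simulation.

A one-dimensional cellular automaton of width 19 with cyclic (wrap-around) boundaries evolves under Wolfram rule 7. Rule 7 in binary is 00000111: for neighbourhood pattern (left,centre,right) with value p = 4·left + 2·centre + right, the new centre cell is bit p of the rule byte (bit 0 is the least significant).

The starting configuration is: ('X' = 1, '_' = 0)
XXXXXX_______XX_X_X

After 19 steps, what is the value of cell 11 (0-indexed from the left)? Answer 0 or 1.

[0] XXXXXX_______XX_X_X
[1] _______XXXXXX___X__
[2] XXXXXXX_______XXX_X
[3] ________XXXXXX_____
[4] XXXXXXXX_______XXXX
[5] _________XXXXXX____
[6] XXXXXXXXX_______XXX
[7] __________XXXXXX___
[8] XXXXXXXXXX_______XX
[9] ___________XXXXXX__
[10] XXXXXXXXXXX_______X
[11] ____________XXXXXX_
[12] XXXXXXXXXXXX_______
[13] _____________XXXXXX
[14] _XXXXXXXXXXXX______
[15] X_____________XXXXX
[16] __XXXXXXXXXXXX_____
[17] XX_____________XXXX
[18] ___XXXXXXXXXXXX____
[19] XXX_____________XXX

0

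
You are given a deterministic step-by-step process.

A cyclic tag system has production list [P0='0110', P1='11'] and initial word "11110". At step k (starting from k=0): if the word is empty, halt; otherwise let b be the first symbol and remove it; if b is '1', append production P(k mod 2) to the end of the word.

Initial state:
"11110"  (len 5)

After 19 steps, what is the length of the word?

26

[0] "11110"  (len 5)
[1] "11100110"  (len 8)
[2] "110011011"  (len 9)
[3] "100110110110"  (len 12)
[4] "0011011011011"  (len 13)
[5] "011011011011"  (len 12)
[6] "11011011011"  (len 11)
[7] "10110110110110"  (len 14)
[8] "011011011011011"  (len 15)
[9] "11011011011011"  (len 14)
[10] "101101101101111"  (len 15)
[11] "011011011011110110"  (len 18)
[12] "11011011011110110"  (len 17)
[13] "10110110111101100110"  (len 20)
[14] "011011011110110011011"  (len 21)
[15] "11011011110110011011"  (len 20)
[16] "101101111011001101111"  (len 21)
[17] "011011110110011011110110"  (len 24)
[18] "11011110110011011110110"  (len 23)
[19] "10111101100110111101100110"  (len 26)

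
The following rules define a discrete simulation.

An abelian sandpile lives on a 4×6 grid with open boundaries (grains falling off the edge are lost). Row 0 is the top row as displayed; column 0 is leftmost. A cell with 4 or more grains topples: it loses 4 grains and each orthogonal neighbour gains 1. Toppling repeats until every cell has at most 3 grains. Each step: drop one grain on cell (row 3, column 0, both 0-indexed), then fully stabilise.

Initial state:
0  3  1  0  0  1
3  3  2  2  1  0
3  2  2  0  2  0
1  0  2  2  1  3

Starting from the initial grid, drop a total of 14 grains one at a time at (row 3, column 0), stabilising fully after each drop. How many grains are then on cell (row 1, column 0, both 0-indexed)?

0) 0  3  1  0  0  1
3  3  2  2  1  0
3  2  2  0  2  0
1  0  2  2  1  3
1) 0  3  1  0  0  1
3  3  2  2  1  0
3  2  2  0  2  0
2  0  2  2  1  3
2) 0  3  1  0  0  1
3  3  2  2  1  0
3  2  2  0  2  0
3  0  2  2  1  3
3) 2  0  2  0  0  1
1  2  3  2  1  0
2  0  3  0  2  0
1  2  2  2  1  3
4) 2  0  2  0  0  1
1  2  3  2  1  0
2  0  3  0  2  0
2  2  2  2  1  3
5) 2  0  2  0  0  1
1  2  3  2  1  0
2  0  3  0  2  0
3  2  2  2  1  3
6) 2  0  2  0  0  1
1  2  3  2  1  0
3  0  3  0  2  0
0  3  2  2  1  3
7) 2  0  2  0  0  1
1  2  3  2  1  0
3  0  3  0  2  0
1  3  2  2  1  3
8) 2  0  2  0  0  1
1  2  3  2  1  0
3  0  3  0  2  0
2  3  2  2  1  3
9) 2  0  2  0  0  1
1  2  3  2  1  0
3  0  3  0  2  0
3  3  2  2  1  3
10) 2  0  2  0  0  1
2  2  3  2  1  0
0  2  3  0  2  0
2  0  3  2  1  3
11) 2  0  2  0  0  1
2  2  3  2  1  0
0  2  3  0  2  0
3  0  3  2  1  3
12) 2  0  2  0  0  1
2  2  3  2  1  0
1  2  3  0  2  0
0  1  3  2  1  3
13) 2  0  2  0  0  1
2  2  3  2  1  0
1  2  3  0  2  0
1  1  3  2  1  3
14) 2  0  2  0  0  1
2  2  3  2  1  0
1  2  3  0  2  0
2  1  3  2  1  3

2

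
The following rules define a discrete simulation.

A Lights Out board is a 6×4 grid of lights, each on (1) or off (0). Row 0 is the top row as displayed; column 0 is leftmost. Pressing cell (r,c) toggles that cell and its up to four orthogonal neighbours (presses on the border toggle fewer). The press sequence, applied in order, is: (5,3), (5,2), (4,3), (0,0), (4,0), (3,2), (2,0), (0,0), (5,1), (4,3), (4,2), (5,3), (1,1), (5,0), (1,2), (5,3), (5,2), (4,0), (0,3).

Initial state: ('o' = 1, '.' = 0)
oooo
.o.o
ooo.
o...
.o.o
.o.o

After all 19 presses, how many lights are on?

13

gen 0: oooo
.o.o
ooo.
o...
.o.o
.o.o
gen 1: oooo
.o.o
ooo.
o...
.o..
.oo.
gen 2: oooo
.o.o
ooo.
o...
.oo.
...o
gen 3: oooo
.o.o
ooo.
o..o
.o.o
....
gen 4: ..oo
oo.o
ooo.
o..o
.o.o
....
gen 5: ..oo
oo.o
ooo.
...o
o..o
o...
gen 6: ..oo
oo.o
oo..
.oo.
o.oo
o...
gen 7: ..oo
.o.o
....
ooo.
o.oo
o...
gen 8: oooo
oo.o
....
ooo.
o.oo
o...
gen 9: oooo
oo.o
....
ooo.
oooo
.oo.
gen 10: oooo
oo.o
....
oooo
oo..
.ooo
gen 11: oooo
oo.o
....
oo.o
o.oo
.o.o
gen 12: oooo
oo.o
....
oo.o
o.o.
.oo.
gen 13: o.oo
..oo
.o..
oo.o
o.o.
.oo.
gen 14: o.oo
..oo
.o..
oo.o
..o.
o.o.
gen 15: o..o
.o..
.oo.
oo.o
..o.
o.o.
gen 16: o..o
.o..
.oo.
oo.o
..oo
o..o
gen 17: o..o
.o..
.oo.
oo.o
...o
ooo.
gen 18: o..o
.o..
.oo.
.o.o
oo.o
.oo.
gen 19: o.o.
.o.o
.oo.
.o.o
oo.o
.oo.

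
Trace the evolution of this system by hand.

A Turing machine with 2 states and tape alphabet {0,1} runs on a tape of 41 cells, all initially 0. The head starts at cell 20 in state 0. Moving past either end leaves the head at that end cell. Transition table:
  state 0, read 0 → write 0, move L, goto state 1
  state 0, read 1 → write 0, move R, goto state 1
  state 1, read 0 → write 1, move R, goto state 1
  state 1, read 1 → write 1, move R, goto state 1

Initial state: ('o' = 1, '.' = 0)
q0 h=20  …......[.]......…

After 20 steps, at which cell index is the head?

38

t=0: q0 h=20  …......[.]......…
t=1: q1 h=19  …......[.]......…
t=2: q1 h=20  ….....o[.]......…
t=3: q1 h=21  …....oo[.]......…
t=4: q1 h=22  …...ooo[.]......…
t=5: q1 h=23  …..oooo[.]......…
t=6: q1 h=24  ….ooooo[.]......…
t=7: q1 h=25  …oooooo[.]......…
t=8: q1 h=26  …oooooo[.]......…
t=9: q1 h=27  …oooooo[.]......…
t=10: q1 h=28  …oooooo[.]......…
t=11: q1 h=29  …oooooo[.]......…
t=12: q1 h=30  …oooooo[.]......…
t=13: q1 h=31  …oooooo[.]......…
t=14: q1 h=32  …oooooo[.]......…
t=15: q1 h=33  …oooooo[.]......…
t=16: q1 h=34  …oooooo[.]......|
t=17: q1 h=35  …oooooo[.].....|
t=18: q1 h=36  …oooooo[.]....|
t=19: q1 h=37  …oooooo[.]...|
t=20: q1 h=38  …oooooo[.]..|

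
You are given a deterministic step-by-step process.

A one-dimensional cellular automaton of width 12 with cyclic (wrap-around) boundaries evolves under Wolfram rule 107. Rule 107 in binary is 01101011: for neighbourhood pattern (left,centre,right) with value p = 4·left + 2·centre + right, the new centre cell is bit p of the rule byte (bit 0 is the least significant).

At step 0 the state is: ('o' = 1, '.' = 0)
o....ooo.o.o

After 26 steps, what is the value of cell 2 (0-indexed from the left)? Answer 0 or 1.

1

0) o....ooo.o.o
1) o.oooo.oo.oo
2) ooo..oooooo.
3) o.o.oo....oo
4) oo.ooo.oooo.
5) oooo.ooo..oo
6) ...ooo.o.oo.
7) oooo.oo.ooo.
8) o..oooooo.oo
9) o.oo....ooo.
10) .ooo.oooo.oo
11) oo.ooo..oooo
12) .ooo.o.oo...
13) oo.oo.ooo.oo
14) .oooooo.ooo.
15) oo....ooo.o.
16) oo.oooo.oo.o
17) .ooo..oooooo
18) oo.o.oo....o
19) .oo.ooo.oooo
20) ooooo.ooo..o
21) ....ooo.o.oo
22) .oooo.oo.ooo
23) oo..oooooo.o
24) .o.oo....ooo
25) o.ooo.oooo.o
26) ooo.ooo..ooo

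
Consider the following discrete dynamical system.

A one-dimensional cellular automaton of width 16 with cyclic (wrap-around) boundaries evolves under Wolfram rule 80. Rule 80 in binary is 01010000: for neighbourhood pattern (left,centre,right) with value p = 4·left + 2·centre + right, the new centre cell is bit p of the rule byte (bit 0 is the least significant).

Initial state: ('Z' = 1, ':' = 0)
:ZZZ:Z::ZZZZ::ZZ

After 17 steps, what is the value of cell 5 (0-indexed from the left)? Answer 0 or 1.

0

[0] :ZZZ:Z::ZZZZ::ZZ
[1] :::Z::Z::::ZZ::Z
[2] Z:::Z::Z::::ZZ::
[3] :Z:::Z::Z::::ZZ:
[4] ::Z:::Z::Z::::ZZ
[5] Z::Z:::Z::Z::::Z
[6] ZZ::Z:::Z::Z::::
[7] :ZZ::Z:::Z::Z:::
[8] ::ZZ::Z:::Z::Z::
[9] :::ZZ::Z:::Z::Z:
[10] ::::ZZ::Z:::Z::Z
[11] Z::::ZZ::Z:::Z::
[12] :Z::::ZZ::Z:::Z:
[13] ::Z::::ZZ::Z:::Z
[14] Z::Z::::ZZ::Z:::
[15] :Z::Z::::ZZ::Z::
[16] ::Z::Z::::ZZ::Z:
[17] :::Z::Z::::ZZ::Z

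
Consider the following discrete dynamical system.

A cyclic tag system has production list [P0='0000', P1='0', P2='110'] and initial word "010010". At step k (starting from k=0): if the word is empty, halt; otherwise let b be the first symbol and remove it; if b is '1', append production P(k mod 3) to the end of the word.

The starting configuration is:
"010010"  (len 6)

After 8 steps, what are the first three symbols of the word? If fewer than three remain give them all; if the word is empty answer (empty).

k=0  "010010"  (len 6)
k=1  "10010"  (len 5)
k=2  "00100"  (len 5)
k=3  "0100"  (len 4)
k=4  "100"  (len 3)
k=5  "000"  (len 3)
k=6  "00"  (len 2)
k=7  "0"  (len 1)
k=8  (halted — word empty)

(empty)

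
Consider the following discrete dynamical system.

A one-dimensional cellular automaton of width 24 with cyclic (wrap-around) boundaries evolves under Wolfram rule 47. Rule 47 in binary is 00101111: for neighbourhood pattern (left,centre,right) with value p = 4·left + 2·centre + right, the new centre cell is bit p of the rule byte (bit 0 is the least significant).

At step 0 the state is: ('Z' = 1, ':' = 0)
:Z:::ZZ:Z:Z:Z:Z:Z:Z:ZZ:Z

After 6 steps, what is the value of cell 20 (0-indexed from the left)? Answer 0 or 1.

gen 0: :Z:::ZZ:Z:Z:Z:Z:Z:Z:ZZ:Z
gen 1: ZZ:ZZZ:ZZZZZZZZZZZZZZ:ZZ
gen 2: ::ZZ::ZZ:::::::::::::ZZ:
gen 3: ZZZ::ZZ::ZZZZZZZZZZZZZ::
gen 4: Z:::ZZ::ZZ:::::::::::::Z
gen 5: ::ZZZ::ZZ::ZZZZZZZZZZZZZ
gen 6: :ZZ:::ZZ::ZZ::::::::::::

0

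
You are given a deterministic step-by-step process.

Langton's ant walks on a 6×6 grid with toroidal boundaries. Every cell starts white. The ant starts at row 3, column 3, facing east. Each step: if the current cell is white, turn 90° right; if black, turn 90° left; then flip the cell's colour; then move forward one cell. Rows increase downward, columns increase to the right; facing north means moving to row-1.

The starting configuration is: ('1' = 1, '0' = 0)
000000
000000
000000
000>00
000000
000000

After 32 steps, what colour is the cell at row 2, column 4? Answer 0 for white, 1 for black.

0) 000000
000000
000000
000>00
000000
000000
1) 000000
000000
000000
000100
000v00
000000
2) 000000
000000
000000
000100
00<100
000000
3) 000000
000000
000000
00^100
001100
000000
4) 000000
000000
000000
001>00
001100
000000
5) 000000
000000
000^00
001000
001100
000000
6) 000000
000000
0001>0
001000
001100
000000
7) 000000
000000
000110
0010v0
001100
000000
8) 000000
000000
000110
001<10
001100
000000
9) 000000
000000
000^10
001110
001100
000000
10) 000000
000000
00<010
001110
001100
000000
11) 000000
00^000
001010
001110
001100
000000
12) 000000
001>00
001010
001110
001100
000000
13) 000000
001100
001v10
001110
001100
000000
14) 000000
001100
00<110
001110
001100
000000
15) 000000
001100
000110
00v110
001100
000000
16) 000000
001100
000110
000>10
001100
000000
17) 000000
001100
000^10
000010
001100
000000
18) 000000
001100
00<010
000010
001100
000000
19) 000000
00^100
001010
000010
001100
000000
20) 000000
0<0100
001010
000010
001100
000000
21) 0^0000
010100
001010
000010
001100
000000
22) 01>000
010100
001010
000010
001100
000000
23) 011000
01v100
001010
000010
001100
000000
24) 011000
0<1100
001010
000010
001100
000000
25) 011000
001100
0v1010
000010
001100
000000
26) 011000
001100
<11010
000010
001100
000000
27) 011000
^01100
111010
000010
001100
000000
28) 011000
1>1100
111010
000010
001100
000000
29) 011000
111100
1v1010
000010
001100
000000
30) 011000
111100
10>010
000010
001100
000000
31) 011000
11^100
100010
000010
001100
000000
32) 011000
1<0100
100010
000010
001100
000000

1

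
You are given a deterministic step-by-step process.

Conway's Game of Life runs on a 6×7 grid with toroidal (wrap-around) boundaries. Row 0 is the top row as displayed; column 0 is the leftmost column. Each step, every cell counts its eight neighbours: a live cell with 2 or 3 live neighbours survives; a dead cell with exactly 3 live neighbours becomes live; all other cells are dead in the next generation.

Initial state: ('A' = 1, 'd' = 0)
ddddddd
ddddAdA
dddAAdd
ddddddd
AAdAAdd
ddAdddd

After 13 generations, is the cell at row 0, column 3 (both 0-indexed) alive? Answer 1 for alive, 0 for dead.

1

[0] ddddddd
ddddAdA
dddAAdd
ddddddd
AAdAAdd
ddAdddd
[1] ddddddd
dddAAAd
dddAAAd
ddAdddd
dAAAddd
dAAAddd
[2] ddddddd
dddAdAd
ddAddAd
dAddddd
ddddddd
dAdAddd
[3] ddAdAdd
ddddAdd
ddAdAdd
ddddddd
ddAdddd
ddddddd
[4] dddAddd
ddddAAd
dddAddd
dddAddd
ddddddd
dddAddd
[5] dddAddd
dddAAdd
dddAddd
ddddddd
ddddddd
ddddddd
[6] dddAAdd
ddAAAdd
dddAAdd
ddddddd
ddddddd
ddddddd
[7] ddAdAdd
ddAddAd
ddAdAdd
ddddddd
ddddddd
ddddddd
[8] dddAddd
dAAdAAd
dddAddd
ddddddd
ddddddd
ddddddd
[9] ddAAAdd
ddAdAdd
ddAAAdd
ddddddd
ddddddd
ddddddd
[10] ddAdAdd
dAdddAd
ddAdAdd
dddAddd
ddddddd
dddAddd
[11] ddAAAdd
dAAdAAd
ddAAAdd
dddAddd
ddddddd
dddAddd
[12] dAdddAd
dAdddAd
dAdddAd
ddAAAdd
ddddddd
ddAAAdd
[13] dAdAdAd
AAAdAAA
dAdAdAd
ddAAAdd
ddddddd
ddAAAdd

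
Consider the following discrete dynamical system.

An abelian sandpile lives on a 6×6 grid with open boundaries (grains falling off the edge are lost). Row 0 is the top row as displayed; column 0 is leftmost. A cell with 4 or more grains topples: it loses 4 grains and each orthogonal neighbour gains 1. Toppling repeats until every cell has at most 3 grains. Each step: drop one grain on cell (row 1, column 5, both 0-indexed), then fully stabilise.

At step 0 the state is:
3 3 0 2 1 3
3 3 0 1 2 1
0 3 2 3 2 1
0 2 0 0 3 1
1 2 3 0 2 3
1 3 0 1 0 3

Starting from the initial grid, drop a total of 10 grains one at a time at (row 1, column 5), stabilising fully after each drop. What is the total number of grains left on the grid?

0) 3 3 0 2 1 3
3 3 0 1 2 1
0 3 2 3 2 1
0 2 0 0 3 1
1 2 3 0 2 3
1 3 0 1 0 3
1) 3 3 0 2 1 3
3 3 0 1 2 2
0 3 2 3 2 1
0 2 0 0 3 1
1 2 3 0 2 3
1 3 0 1 0 3
2) 3 3 0 2 1 3
3 3 0 1 2 3
0 3 2 3 2 1
0 2 0 0 3 1
1 2 3 0 2 3
1 3 0 1 0 3
3) 3 3 0 2 2 0
3 3 0 1 3 1
0 3 2 3 2 2
0 2 0 0 3 1
1 2 3 0 2 3
1 3 0 1 0 3
4) 3 3 0 2 2 0
3 3 0 1 3 2
0 3 2 3 2 2
0 2 0 0 3 1
1 2 3 0 2 3
1 3 0 1 0 3
5) 3 3 0 2 2 0
3 3 0 1 3 3
0 3 2 3 2 2
0 2 0 0 3 1
1 2 3 0 2 3
1 3 0 1 0 3
6) 3 3 0 2 3 1
3 3 0 2 0 1
0 3 2 3 3 3
0 2 0 0 3 1
1 2 3 0 2 3
1 3 0 1 0 3
7) 3 3 0 2 3 1
3 3 0 2 0 2
0 3 2 3 3 3
0 2 0 0 3 1
1 2 3 0 2 3
1 3 0 1 0 3
8) 3 3 0 2 3 1
3 3 0 2 0 3
0 3 2 3 3 3
0 2 0 0 3 1
1 2 3 0 2 3
1 3 0 1 0 3
9) 3 3 0 2 3 2
3 3 0 3 2 1
0 3 3 0 2 1
0 2 0 2 0 3
1 2 3 0 3 3
1 3 0 1 0 3
10) 3 3 0 2 3 2
3 3 0 3 2 2
0 3 3 0 2 1
0 2 0 2 0 3
1 2 3 0 3 3
1 3 0 1 0 3

62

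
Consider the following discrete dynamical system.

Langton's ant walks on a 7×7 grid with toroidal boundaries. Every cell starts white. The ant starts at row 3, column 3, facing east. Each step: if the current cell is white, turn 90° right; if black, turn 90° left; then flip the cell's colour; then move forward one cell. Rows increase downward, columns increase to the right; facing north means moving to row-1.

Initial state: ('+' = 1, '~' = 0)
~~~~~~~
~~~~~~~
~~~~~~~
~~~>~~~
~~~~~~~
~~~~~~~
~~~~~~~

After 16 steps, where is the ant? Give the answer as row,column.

3,3

t=0: ~~~~~~~
~~~~~~~
~~~~~~~
~~~>~~~
~~~~~~~
~~~~~~~
~~~~~~~
t=1: ~~~~~~~
~~~~~~~
~~~~~~~
~~~+~~~
~~~v~~~
~~~~~~~
~~~~~~~
t=2: ~~~~~~~
~~~~~~~
~~~~~~~
~~~+~~~
~~<+~~~
~~~~~~~
~~~~~~~
t=3: ~~~~~~~
~~~~~~~
~~~~~~~
~~^+~~~
~~++~~~
~~~~~~~
~~~~~~~
t=4: ~~~~~~~
~~~~~~~
~~~~~~~
~~+>~~~
~~++~~~
~~~~~~~
~~~~~~~
t=5: ~~~~~~~
~~~~~~~
~~~^~~~
~~+~~~~
~~++~~~
~~~~~~~
~~~~~~~
t=6: ~~~~~~~
~~~~~~~
~~~+>~~
~~+~~~~
~~++~~~
~~~~~~~
~~~~~~~
t=7: ~~~~~~~
~~~~~~~
~~~++~~
~~+~v~~
~~++~~~
~~~~~~~
~~~~~~~
t=8: ~~~~~~~
~~~~~~~
~~~++~~
~~+<+~~
~~++~~~
~~~~~~~
~~~~~~~
t=9: ~~~~~~~
~~~~~~~
~~~^+~~
~~+++~~
~~++~~~
~~~~~~~
~~~~~~~
t=10: ~~~~~~~
~~~~~~~
~~<~+~~
~~+++~~
~~++~~~
~~~~~~~
~~~~~~~
t=11: ~~~~~~~
~~^~~~~
~~+~+~~
~~+++~~
~~++~~~
~~~~~~~
~~~~~~~
t=12: ~~~~~~~
~~+>~~~
~~+~+~~
~~+++~~
~~++~~~
~~~~~~~
~~~~~~~
t=13: ~~~~~~~
~~++~~~
~~+v+~~
~~+++~~
~~++~~~
~~~~~~~
~~~~~~~
t=14: ~~~~~~~
~~++~~~
~~<++~~
~~+++~~
~~++~~~
~~~~~~~
~~~~~~~
t=15: ~~~~~~~
~~++~~~
~~~++~~
~~v++~~
~~++~~~
~~~~~~~
~~~~~~~
t=16: ~~~~~~~
~~++~~~
~~~++~~
~~~>+~~
~~++~~~
~~~~~~~
~~~~~~~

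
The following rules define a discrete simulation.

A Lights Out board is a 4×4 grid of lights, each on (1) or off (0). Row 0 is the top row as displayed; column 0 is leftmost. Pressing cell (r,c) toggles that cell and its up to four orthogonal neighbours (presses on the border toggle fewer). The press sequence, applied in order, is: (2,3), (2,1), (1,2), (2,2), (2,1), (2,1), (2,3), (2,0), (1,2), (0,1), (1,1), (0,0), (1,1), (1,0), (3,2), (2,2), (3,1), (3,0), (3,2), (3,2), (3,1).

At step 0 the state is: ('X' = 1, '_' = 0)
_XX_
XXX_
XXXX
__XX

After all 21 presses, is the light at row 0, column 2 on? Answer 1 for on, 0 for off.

0

step 0: _XX_
XXX_
XXXX
__XX
step 1: _XX_
XXXX
XX__
__X_
step 2: _XX_
X_XX
__X_
_XX_
step 3: _X__
XX__
____
_XX_
step 4: _X__
XXX_
_XXX
_X__
step 5: _X__
X_X_
X__X
____
step 6: _X__
XXX_
_XXX
_X__
step 7: _X__
XXXX
_X__
_X_X
step 8: _X__
_XXX
X___
XX_X
step 9: _XX_
____
X_X_
XX_X
step 10: X___
_X__
X_X_
XX_X
step 11: XX__
X_X_
XXX_
XX_X
step 12: ____
__X_
XXX_
XX_X
step 13: _X__
XX__
X_X_
XX_X
step 14: XX__
____
__X_
XX_X
step 15: XX__
____
____
X_X_
step 16: XX__
__X_
_XXX
X___
step 17: XX__
__X_
__XX
_XX_
step 18: XX__
__X_
X_XX
X_X_
step 19: XX__
__X_
X__X
XX_X
step 20: XX__
__X_
X_XX
X_X_
step 21: XX__
__X_
XXXX
_X__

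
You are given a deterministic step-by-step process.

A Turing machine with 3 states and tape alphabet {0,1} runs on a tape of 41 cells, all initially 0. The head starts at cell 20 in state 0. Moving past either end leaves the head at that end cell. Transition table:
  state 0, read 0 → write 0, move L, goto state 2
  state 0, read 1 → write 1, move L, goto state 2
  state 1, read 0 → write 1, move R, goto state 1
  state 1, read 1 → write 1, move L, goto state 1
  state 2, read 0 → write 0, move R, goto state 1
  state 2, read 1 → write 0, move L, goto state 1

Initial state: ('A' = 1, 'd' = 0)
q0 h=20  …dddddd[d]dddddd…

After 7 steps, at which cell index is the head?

k=0  q0 h=20  …dddddd[d]dddddd…
k=1  q2 h=19  …dddddd[d]dddddd…
k=2  q1 h=20  …dddddd[d]dddddd…
k=3  q1 h=21  …dddddA[d]dddddd…
k=4  q1 h=22  …ddddAA[d]dddddd…
k=5  q1 h=23  …dddAAA[d]dddddd…
k=6  q1 h=24  …ddAAAA[d]dddddd…
k=7  q1 h=25  …dAAAAA[d]dddddd…

25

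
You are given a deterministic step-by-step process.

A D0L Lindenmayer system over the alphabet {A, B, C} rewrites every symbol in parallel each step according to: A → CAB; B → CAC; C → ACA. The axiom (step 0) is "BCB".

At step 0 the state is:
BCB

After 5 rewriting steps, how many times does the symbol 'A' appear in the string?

gen 0: BCB
gen 1: CACACACAC
gen 2: ACACABACACABACACABACACABACA
gen 3: CABACACABACACABCACCABACACABACACABCACCABACACABACACABCACCABACACABACACABCACCABACACAB
gen 4: ACACABCACCABACACABACACABCACCABACACABACACABCACACACABACAACAC…BCACCABACACABACACABCACACACABACAACACABCACCABACACABACACABCAC  (len 243)
gen 5: CABACACABACACABCACACACABACAACACABCACCABACACABACACABCACCABA…BACAACACABCACCABACACABACACABCACCABACACABACACABCACACACABACA  (len 729)

338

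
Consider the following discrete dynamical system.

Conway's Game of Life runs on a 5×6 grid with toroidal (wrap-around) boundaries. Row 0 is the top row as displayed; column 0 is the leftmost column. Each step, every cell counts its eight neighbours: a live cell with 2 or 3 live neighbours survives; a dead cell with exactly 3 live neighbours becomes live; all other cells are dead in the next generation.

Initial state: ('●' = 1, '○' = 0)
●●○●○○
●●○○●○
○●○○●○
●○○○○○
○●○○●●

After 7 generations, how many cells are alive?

step 0: ●●○●○○
●●○○●○
○●○○●○
●○○○○○
○●○○●●
step 1: ○○○●○○
○○○●●○
○●○○○○
●●○○●○
○●●○●●
step 2: ○○○○○●
○○●●●○
●●●●●●
○○○●●○
○●●○●●
step 3: ●●○○○●
○○○○○○
●●○○○○
○○○○○○
●○●○○●
step 4: ○●○○○●
○○○○○●
○○○○○○
○○○○○●
○○○○○●
step 5: ○○○○●●
●○○○○○
○○○○○○
○○○○○○
○○○○●●
step 6: ●○○○●○
○○○○○●
○○○○○○
○○○○○○
○○○○●●
step 7: ●○○○●○
○○○○○●
○○○○○○
○○○○○○
○○○○●●

5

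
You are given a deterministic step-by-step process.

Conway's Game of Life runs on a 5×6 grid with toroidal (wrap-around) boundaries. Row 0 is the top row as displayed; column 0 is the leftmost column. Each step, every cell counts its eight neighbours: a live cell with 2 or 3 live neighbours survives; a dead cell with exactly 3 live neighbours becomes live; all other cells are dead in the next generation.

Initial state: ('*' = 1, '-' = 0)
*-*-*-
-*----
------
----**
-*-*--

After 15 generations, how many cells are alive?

[0] *-*-*-
-*----
------
----**
-*-*--
[1] *-**--
-*----
------
----*-
****--
[2] *--*--
-**---
------
-***--
*---**
[3] *-***-
-**---
---*--
******
*---**
[4] *-*-*-
-*--*-
-----*
-**---
------
[5] -*-*-*
**-**-
***---
------
--**--
[6] -*---*
---**-
*-**-*
---*--
--***-
[7] -----*
-*-*--
--*--*
-*---*
--***-
[8] ------
*-*-*-
-**-*-
**---*
*-****
[9] *-*---
--*--*
--*-*-
------
--***-
[10] --*-**
--*--*
---*--
--*-*-
-***--
[11] *---**
--*--*
--***-
-*--*-
-*---*
[12] -*--*-
***---
-**-**
**--**
-*----
[13] ------
----*-
----*-
---**-
-**-*-
[14] ---*--
------
----**
--*-**
--*-*-
[15] ---*--
----*-
---***
------
--*-**

8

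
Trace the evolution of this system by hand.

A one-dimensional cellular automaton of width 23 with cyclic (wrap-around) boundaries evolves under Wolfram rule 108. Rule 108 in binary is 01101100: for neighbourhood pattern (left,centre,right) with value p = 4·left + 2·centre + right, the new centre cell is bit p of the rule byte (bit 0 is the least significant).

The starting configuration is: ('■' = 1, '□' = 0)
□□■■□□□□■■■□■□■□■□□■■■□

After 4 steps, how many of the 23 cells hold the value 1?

9

t=0: □□■■□□□□■■■□■□■□■□□■■■□
t=1: □□■■□□□□■□■■■■■■■□□■□■□
t=2: □□■■□□□□■■■□□□□□■□□■■■□
t=3: □□■■□□□□■□■□□□□□■□□■□■□
t=4: □□■■□□□□■■■□□□□□■□□■■■□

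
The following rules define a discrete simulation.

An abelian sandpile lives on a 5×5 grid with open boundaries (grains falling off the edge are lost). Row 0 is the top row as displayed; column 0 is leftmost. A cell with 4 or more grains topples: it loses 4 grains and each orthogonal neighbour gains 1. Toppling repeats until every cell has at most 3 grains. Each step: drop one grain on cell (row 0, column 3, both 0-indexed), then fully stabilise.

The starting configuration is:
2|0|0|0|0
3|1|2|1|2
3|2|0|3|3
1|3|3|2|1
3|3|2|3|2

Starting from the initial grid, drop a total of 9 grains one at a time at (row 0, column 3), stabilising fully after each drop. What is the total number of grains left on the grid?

52

k=0  2|0|0|0|0
3|1|2|1|2
3|2|0|3|3
1|3|3|2|1
3|3|2|3|2
k=1  2|0|0|1|0
3|1|2|1|2
3|2|0|3|3
1|3|3|2|1
3|3|2|3|2
k=2  2|0|0|2|0
3|1|2|1|2
3|2|0|3|3
1|3|3|2|1
3|3|2|3|2
k=3  2|0|0|3|0
3|1|2|1|2
3|2|0|3|3
1|3|3|2|1
3|3|2|3|2
k=4  2|0|1|0|1
3|1|2|2|2
3|2|0|3|3
1|3|3|2|1
3|3|2|3|2
k=5  2|0|1|1|1
3|1|2|2|2
3|2|0|3|3
1|3|3|2|1
3|3|2|3|2
k=6  2|0|1|2|1
3|1|2|2|2
3|2|0|3|3
1|3|3|2|1
3|3|2|3|2
k=7  2|0|1|3|1
3|1|2|2|2
3|2|0|3|3
1|3|3|2|1
3|3|2|3|2
k=8  2|0|2|0|2
3|1|2|3|2
3|2|0|3|3
1|3|3|2|1
3|3|2|3|2
k=9  2|0|2|1|2
3|1|2|3|2
3|2|0|3|3
1|3|3|2|1
3|3|2|3|2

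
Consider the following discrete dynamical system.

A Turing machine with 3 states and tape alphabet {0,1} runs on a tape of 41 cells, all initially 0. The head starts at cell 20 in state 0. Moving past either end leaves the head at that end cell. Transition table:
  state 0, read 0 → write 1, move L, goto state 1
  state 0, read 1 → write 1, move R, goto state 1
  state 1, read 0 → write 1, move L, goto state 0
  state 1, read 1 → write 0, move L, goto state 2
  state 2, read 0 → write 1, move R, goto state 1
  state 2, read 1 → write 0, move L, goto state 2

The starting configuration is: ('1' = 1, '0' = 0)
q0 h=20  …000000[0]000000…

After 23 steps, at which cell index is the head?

[0] q0 h=20  …000000[0]000000…
[1] q1 h=19  …000000[0]100000…
[2] q0 h=18  …000000[0]110000…
[3] q1 h=17  …000000[0]111000…
[4] q0 h=16  …000000[0]111100…
[5] q1 h=15  …000000[0]111110…
[6] q0 h=14  …000000[0]111111…
[7] q1 h=13  …000000[0]111111…
[8] q0 h=12  …000000[0]111111…
[9] q1 h=11  …000000[0]111111…
[10] q0 h=10  …000000[0]111111…
[11] q1 h= 9  …000000[0]111111…
[12] q0 h= 8  …000000[0]111111…
[13] q1 h= 7  …000000[0]111111…
[14] q0 h= 6  |000000[0]111111…
[15] q1 h= 5  |00000[0]111111…
[16] q0 h= 4  |0000[0]111111…
[17] q1 h= 3  |000[0]111111…
[18] q0 h= 2  |00[0]111111…
[19] q1 h= 1  |0[0]111111…
[20] q0 h= 0  |[0]111111…
[21] q1 h= 0  |[1]111111…
[22] q2 h= 0  |[0]111111…
[23] q1 h= 1  |1[1]111111…

1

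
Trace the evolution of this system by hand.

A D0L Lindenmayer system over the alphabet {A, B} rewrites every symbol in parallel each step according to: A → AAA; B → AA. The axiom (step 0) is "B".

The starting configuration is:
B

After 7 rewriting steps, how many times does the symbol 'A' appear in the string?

0) B
1) AA
2) AAAAAA
3) AAAAAAAAAAAAAAAAAA
4) AAAAAAAAAAAAAAAAAAAAAAAAAAAAAAAAAAAAAAAAAAAAAAAAAAAAAA
5) AAAAAAAAAAAAAAAAAAAAAAAAAAAAAAAAAAAAAAAAAAAAAAAAAAAAAAAAAA…AAAAAAAAAAAAAAAAAAAAAAAAAAAAAAAAAAAAAAAAAAAAAAAAAAAAAAAAAA  (len 162)
6) AAAAAAAAAAAAAAAAAAAAAAAAAAAAAAAAAAAAAAAAAAAAAAAAAAAAAAAAAA…AAAAAAAAAAAAAAAAAAAAAAAAAAAAAAAAAAAAAAAAAAAAAAAAAAAAAAAAAA  (len 486)
7) AAAAAAAAAAAAAAAAAAAAAAAAAAAAAAAAAAAAAAAAAAAAAAAAAAAAAAAAAA…AAAAAAAAAAAAAAAAAAAAAAAAAAAAAAAAAAAAAAAAAAAAAAAAAAAAAAAAAA  (len 1458)

1458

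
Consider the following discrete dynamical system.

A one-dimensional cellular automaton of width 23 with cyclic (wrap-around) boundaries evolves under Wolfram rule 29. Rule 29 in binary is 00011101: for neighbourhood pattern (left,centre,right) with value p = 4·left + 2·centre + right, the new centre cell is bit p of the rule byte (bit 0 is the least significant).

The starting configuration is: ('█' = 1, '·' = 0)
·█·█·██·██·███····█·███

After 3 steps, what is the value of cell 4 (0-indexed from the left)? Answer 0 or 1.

gen 0: ·█·█·██·██·███····█·███
gen 1: ·█·█·█··█··█··███·█·█··
gen 2: ·█·█·██·██·██·█···█·███
gen 3: ·█·█·█··█··█··███·█·█··

0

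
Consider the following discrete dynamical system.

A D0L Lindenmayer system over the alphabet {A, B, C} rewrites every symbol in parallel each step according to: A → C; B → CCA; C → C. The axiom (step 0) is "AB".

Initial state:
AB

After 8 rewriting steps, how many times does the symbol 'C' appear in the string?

t=0: AB
t=1: CCCA
t=2: CCCC
t=3: CCCC
t=4: CCCC
t=5: CCCC
t=6: CCCC
t=7: CCCC
t=8: CCCC

4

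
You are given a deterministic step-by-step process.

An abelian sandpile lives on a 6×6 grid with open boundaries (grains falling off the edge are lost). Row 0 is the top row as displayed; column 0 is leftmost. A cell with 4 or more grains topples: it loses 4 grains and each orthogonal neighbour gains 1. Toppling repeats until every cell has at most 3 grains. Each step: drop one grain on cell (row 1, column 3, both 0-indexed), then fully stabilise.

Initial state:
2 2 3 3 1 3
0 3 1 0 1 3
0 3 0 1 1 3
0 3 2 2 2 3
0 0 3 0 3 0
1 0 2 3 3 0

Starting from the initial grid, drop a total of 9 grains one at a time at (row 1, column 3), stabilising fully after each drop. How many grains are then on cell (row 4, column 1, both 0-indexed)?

[0] 2 2 3 3 1 3
0 3 1 0 1 3
0 3 0 1 1 3
0 3 2 2 2 3
0 0 3 0 3 0
1 0 2 3 3 0
[1] 2 2 3 3 1 3
0 3 1 1 1 3
0 3 0 1 1 3
0 3 2 2 2 3
0 0 3 0 3 0
1 0 2 3 3 0
[2] 2 2 3 3 1 3
0 3 1 2 1 3
0 3 0 1 1 3
0 3 2 2 2 3
0 0 3 0 3 0
1 0 2 3 3 0
[3] 2 2 3 3 1 3
0 3 1 3 1 3
0 3 0 1 1 3
0 3 2 2 2 3
0 0 3 0 3 0
1 0 2 3 3 0
[4] 2 3 0 1 2 3
0 3 3 1 2 3
0 3 0 2 1 3
0 3 2 2 2 3
0 0 3 0 3 0
1 0 2 3 3 0
[5] 2 3 0 1 2 3
0 3 3 2 2 3
0 3 0 2 1 3
0 3 2 2 2 3
0 0 3 0 3 0
1 0 2 3 3 0
[6] 2 3 0 1 2 3
0 3 3 3 2 3
0 3 0 2 1 3
0 3 2 2 2 3
0 0 3 0 3 0
1 0 2 3 3 0
[7] 3 0 2 2 2 3
1 2 1 1 3 3
1 1 2 3 1 3
1 0 3 2 2 3
0 1 3 0 3 0
1 0 2 3 3 0
[8] 3 0 2 2 2 3
1 2 1 2 3 3
1 1 2 3 1 3
1 0 3 2 2 3
0 1 3 0 3 0
1 0 2 3 3 0
[9] 3 0 2 2 2 3
1 2 1 3 3 3
1 1 2 3 1 3
1 0 3 2 2 3
0 1 3 0 3 0
1 0 2 3 3 0

1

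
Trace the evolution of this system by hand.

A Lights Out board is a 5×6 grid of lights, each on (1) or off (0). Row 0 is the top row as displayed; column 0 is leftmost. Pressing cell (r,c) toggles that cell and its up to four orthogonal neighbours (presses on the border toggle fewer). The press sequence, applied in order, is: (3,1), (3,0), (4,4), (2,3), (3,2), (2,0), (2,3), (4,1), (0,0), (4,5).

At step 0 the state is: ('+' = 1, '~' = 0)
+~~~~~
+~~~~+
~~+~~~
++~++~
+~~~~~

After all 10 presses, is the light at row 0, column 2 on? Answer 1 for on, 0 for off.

0

k=0  +~~~~~
+~~~~+
~~+~~~
++~++~
+~~~~~
k=1  +~~~~~
+~~~~+
~++~~~
~~+++~
++~~~~
k=2  +~~~~~
+~~~~+
+++~~~
+++++~
~+~~~~
k=3  +~~~~~
+~~~~+
+++~~~
++++~~
~+~+++
k=4  +~~~~~
+~~+~+
++~++~
+++~~~
~+~+++
k=5  +~~~~~
+~~+~+
+++++~
+~~+~~
~+++++
k=6  +~~~~~
~~~+~+
~~+++~
~~~+~~
~+++++
k=7  +~~~~~
~~~~~+
~~~~~~
~~~~~~
~+++++
k=8  +~~~~~
~~~~~+
~~~~~~
~+~~~~
+~~+++
k=9  ~+~~~~
+~~~~+
~~~~~~
~+~~~~
+~~+++
k=10  ~+~~~~
+~~~~+
~~~~~~
~+~~~+
+~~+~~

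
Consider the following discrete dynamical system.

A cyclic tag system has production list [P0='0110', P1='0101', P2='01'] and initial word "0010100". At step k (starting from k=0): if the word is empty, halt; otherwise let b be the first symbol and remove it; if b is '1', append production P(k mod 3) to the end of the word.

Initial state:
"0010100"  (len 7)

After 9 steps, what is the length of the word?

6

t=0: "0010100"  (len 7)
t=1: "010100"  (len 6)
t=2: "10100"  (len 5)
t=3: "010001"  (len 6)
t=4: "10001"  (len 5)
t=5: "00010101"  (len 8)
t=6: "0010101"  (len 7)
t=7: "010101"  (len 6)
t=8: "10101"  (len 5)
t=9: "010101"  (len 6)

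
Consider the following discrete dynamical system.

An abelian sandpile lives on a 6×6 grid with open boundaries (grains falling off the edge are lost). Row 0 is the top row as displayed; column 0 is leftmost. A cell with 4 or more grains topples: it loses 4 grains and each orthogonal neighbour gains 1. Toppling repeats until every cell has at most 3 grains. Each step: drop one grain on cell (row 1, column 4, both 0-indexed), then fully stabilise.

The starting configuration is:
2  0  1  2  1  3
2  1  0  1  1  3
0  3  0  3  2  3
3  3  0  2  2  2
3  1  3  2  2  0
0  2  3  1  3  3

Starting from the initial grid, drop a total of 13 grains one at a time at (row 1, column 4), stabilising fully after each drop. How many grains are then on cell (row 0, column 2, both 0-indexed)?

2

[0] 2  0  1  2  1  3
2  1  0  1  1  3
0  3  0  3  2  3
3  3  0  2  2  2
3  1  3  2  2  0
0  2  3  1  3  3
[1] 2  0  1  2  1  3
2  1  0  1  2  3
0  3  0  3  2  3
3  3  0  2  2  2
3  1  3  2  2  0
0  2  3  1  3  3
[2] 2  0  1  2  1  3
2  1  0  1  3  3
0  3  0  3  2  3
3  3  0  2  2  2
3  1  3  2  2  0
0  2  3  1  3  3
[3] 2  0  1  2  3  0
2  1  0  3  2  2
0  3  1  0  1  1
3  3  0  3  3  3
3  1  3  2  2  0
0  2  3  1  3  3
[4] 2  0  1  2  3  0
2  1  0  3  3  2
0  3  1  0  1  1
3  3  0  3  3  3
3  1  3  2  2  0
0  2  3  1  3  3
[5] 2  0  2  0  1  1
2  1  1  1  2  3
0  3  1  1  2  1
3  3  0  3  3  3
3  1  3  2  2  0
0  2  3  1  3  3
[6] 2  0  2  0  1  1
2  1  1  1  3  3
0  3  1  1  2  1
3  3  0  3  3  3
3  1  3  2  2  0
0  2  3  1  3  3
[7] 2  0  2  0  2  2
2  1  1  2  1  0
0  3  1  1  3  2
3  3  0  3  3  3
3  1  3  2  2  0
0  2  3  1  3  3
[8] 2  0  2  0  2  2
2  1  1  2  2  0
0  3  1  1  3  2
3  3  0  3  3  3
3  1  3  2  2  0
0  2  3  1  3  3
[9] 2  0  2  0  2  2
2  1  1  2  3  0
0  3  1  1  3  2
3  3  0  3  3  3
3  1  3  2  2  0
0  2  3  1  3  3
[10] 2  0  2  0  3  2
2  1  1  3  1  2
0  3  1  3  2  0
3  3  1  0  2  1
3  1  3  3  3  1
0  2  3  1  3  3
[11] 2  0  2  0  3  2
2  1  1  3  2  2
0  3  1  3  2  0
3  3  1  0  2  1
3  1  3  3  3  1
0  2  3  1  3  3
[12] 2  0  2  0  3  2
2  1  1  3  3  2
0  3  1  3  2  0
3  3  1  0  2  1
3  1  3  3  3  1
0  2  3  1  3  3
[13] 2  0  2  2  0  3
2  1  2  1  3  3
0  3  2  1  0  1
3  3  1  1  3  1
3  1  3  3  3  1
0  2  3  1  3  3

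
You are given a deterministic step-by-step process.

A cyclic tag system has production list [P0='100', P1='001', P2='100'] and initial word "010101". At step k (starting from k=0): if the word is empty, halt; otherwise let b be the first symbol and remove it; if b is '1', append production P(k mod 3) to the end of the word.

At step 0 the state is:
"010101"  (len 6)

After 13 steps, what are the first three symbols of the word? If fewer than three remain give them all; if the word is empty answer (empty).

gen 0: "010101"  (len 6)
gen 1: "10101"  (len 5)
gen 2: "0101001"  (len 7)
gen 3: "101001"  (len 6)
gen 4: "01001100"  (len 8)
gen 5: "1001100"  (len 7)
gen 6: "001100100"  (len 9)
gen 7: "01100100"  (len 8)
gen 8: "1100100"  (len 7)
gen 9: "100100100"  (len 9)
gen 10: "00100100100"  (len 11)
gen 11: "0100100100"  (len 10)
gen 12: "100100100"  (len 9)
gen 13: "00100100100"  (len 11)

001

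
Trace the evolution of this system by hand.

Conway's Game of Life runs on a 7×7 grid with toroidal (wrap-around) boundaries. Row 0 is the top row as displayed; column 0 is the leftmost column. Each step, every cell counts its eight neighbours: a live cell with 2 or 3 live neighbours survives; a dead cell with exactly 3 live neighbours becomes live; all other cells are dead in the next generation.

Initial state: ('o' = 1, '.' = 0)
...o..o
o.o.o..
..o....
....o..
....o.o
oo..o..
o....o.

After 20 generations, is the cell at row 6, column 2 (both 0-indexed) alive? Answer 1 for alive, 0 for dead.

1

0) ...o..o
o.o.o..
..o....
....o..
....o.o
oo..o..
o....o.
1) oo.oooo
.oo....
.o.....
...o.o.
o..oo..
oo..o..
oo..oo.
2) ...o...
...oooo
.o.....
..oo...
oooo.oo
..o....
.......
3) ...o.o.
..oooo.
.....o.
...oo.o
o...o.o
o.oo..o
.......
4) ..oo.o.
..oo.oo
..o...o
o..oo.o
.oo.o..
oo.o.oo
..ooo.o
5) .o.....
.o...oo
.oo....
o...o.o
.......
......o
.......
6) o......
.o.....
.oo....
oo.....
o....oo
.......
.......
7) .......
ooo....
..o....
..o....
oo....o
......o
.......
8) .o.....
.oo....
..oo...
o.o....
oo....o
......o
.......
9) .oo....
.o.o...
...o...
o.oo..o
.o....o
......o
.......
10) .oo....
.o.o...
oo.oo..
oooo..o
.oo..oo
o......
.......
11) .oo....
...oo..
....o.o
.......
...o.o.
oo....o
.o.....
12) .ooo...
..oooo.
...ooo.
....oo.
o.....o
ooo...o
.......
13) .o.....
.o...o.
..o...o
...o...
.......
.o....o
...o...
14) ..o....
ooo....
..o....
.......
.......
.......
o.o....
15) o.oo...
..oo...
..o....
.......
.......
.......
.o.....
16) ...o...
.......
..oo...
.......
.......
.......
.oo....
17) ..o....
..oo...
.......
.......
.......
.......
..o....
18) .oo....
..oo...
.......
.......
.......
.......
.......
19) .ooo...
.ooo...
.......
.......
.......
.......
.......
20) .o.o...
.o.o...
..o....
.......
.......
.......
..o....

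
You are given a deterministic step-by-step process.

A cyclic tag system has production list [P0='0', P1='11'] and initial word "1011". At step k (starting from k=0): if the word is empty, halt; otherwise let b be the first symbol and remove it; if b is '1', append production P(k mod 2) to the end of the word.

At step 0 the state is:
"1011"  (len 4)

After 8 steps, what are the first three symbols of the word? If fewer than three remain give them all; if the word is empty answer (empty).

011

k=0  "1011"  (len 4)
k=1  "0110"  (len 4)
k=2  "110"  (len 3)
k=3  "100"  (len 3)
k=4  "0011"  (len 4)
k=5  "011"  (len 3)
k=6  "11"  (len 2)
k=7  "10"  (len 2)
k=8  "011"  (len 3)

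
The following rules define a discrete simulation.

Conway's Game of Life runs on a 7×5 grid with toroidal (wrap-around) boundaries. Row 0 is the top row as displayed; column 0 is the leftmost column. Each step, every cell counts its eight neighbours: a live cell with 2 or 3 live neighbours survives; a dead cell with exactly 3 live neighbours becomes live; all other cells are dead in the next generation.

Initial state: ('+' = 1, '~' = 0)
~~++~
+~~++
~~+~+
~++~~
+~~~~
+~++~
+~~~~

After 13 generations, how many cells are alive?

t=0: ~~++~
+~~++
~~+~+
~++~~
+~~~~
+~++~
+~~~~
t=1: ++++~
++~~~
~~+~+
++++~
+~~++
+~~~~
~~~~~
t=2: +~+~+
~~~~~
~~~~+
~~~~~
~~~+~
+~~~~
+~+~+
t=3: +~~~+
+~~++
~~~~~
~~~~~
~~~~~
++~+~
~~~~~
t=4: +~~+~
+~~+~
~~~~+
~~~~~
~~~~~
~~~~~
~+~~~
t=5: +++~~
+~~+~
~~~~+
~~~~~
~~~~~
~~~~~
~~~~~
t=6: +++~+
+~++~
~~~~+
~~~~~
~~~~~
~~~~~
~+~~~
t=7: ~~~~+
~~+~~
~~~++
~~~~~
~~~~~
~~~~~
~++~~
t=8: ~+++~
~~~~+
~~~+~
~~~~~
~~~~~
~~~~~
~~~~~
t=9: ~~++~
~~~~+
~~~~~
~~~~~
~~~~~
~~~~~
~~+~~
t=10: ~~++~
~~~+~
~~~~~
~~~~~
~~~~~
~~~~~
~~++~
t=11: ~~~~+
~~++~
~~~~~
~~~~~
~~~~~
~~~~~
~~++~
t=12: ~~~~+
~~~+~
~~~~~
~~~~~
~~~~~
~~~~~
~~~+~
t=13: ~~~++
~~~~~
~~~~~
~~~~~
~~~~~
~~~~~
~~~~~

2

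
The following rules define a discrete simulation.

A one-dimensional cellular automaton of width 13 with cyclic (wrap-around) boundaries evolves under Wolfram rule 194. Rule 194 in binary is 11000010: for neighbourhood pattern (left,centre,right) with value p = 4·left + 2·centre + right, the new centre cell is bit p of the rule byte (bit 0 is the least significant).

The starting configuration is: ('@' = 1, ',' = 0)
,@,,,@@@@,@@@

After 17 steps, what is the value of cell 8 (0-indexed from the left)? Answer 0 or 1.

0

k=0  ,@,,,@@@@,@@@
k=1  ,,,,@,@@@,,@@
k=2  ,,,@,,,@@,@,@
k=3  ,,@,,,@,@,,,,
k=4  ,@,,,@,,,,,,,
k=5  @,,,@,,,,,,,,
k=6  ,,,@,,,,,,,,@
k=7  ,,@,,,,,,,,@,
k=8  ,@,,,,,,,,@,,
k=9  @,,,,,,,,@,,,
k=10  ,,,,,,,,@,,,@
k=11  ,,,,,,,@,,,@,
k=12  ,,,,,,@,,,@,,
k=13  ,,,,,@,,,@,,,
k=14  ,,,,@,,,@,,,,
k=15  ,,,@,,,@,,,,,
k=16  ,,@,,,@,,,,,,
k=17  ,@,,,@,,,,,,,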